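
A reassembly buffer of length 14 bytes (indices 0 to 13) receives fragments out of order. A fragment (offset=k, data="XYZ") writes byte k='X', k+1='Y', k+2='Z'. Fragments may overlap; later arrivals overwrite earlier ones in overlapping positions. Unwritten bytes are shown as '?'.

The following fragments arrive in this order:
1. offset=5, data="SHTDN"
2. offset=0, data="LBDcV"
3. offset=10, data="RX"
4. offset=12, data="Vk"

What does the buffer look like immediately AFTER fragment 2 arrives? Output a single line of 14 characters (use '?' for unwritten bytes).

Answer: LBDcVSHTDN????

Derivation:
Fragment 1: offset=5 data="SHTDN" -> buffer=?????SHTDN????
Fragment 2: offset=0 data="LBDcV" -> buffer=LBDcVSHTDN????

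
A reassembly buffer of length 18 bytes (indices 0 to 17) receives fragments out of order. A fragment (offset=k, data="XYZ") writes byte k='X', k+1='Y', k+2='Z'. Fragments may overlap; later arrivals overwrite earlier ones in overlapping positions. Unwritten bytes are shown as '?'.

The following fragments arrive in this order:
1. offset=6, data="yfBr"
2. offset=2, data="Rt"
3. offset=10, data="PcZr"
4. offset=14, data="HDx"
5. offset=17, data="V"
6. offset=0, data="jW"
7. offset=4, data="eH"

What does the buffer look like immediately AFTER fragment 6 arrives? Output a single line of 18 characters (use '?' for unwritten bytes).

Answer: jWRt??yfBrPcZrHDxV

Derivation:
Fragment 1: offset=6 data="yfBr" -> buffer=??????yfBr????????
Fragment 2: offset=2 data="Rt" -> buffer=??Rt??yfBr????????
Fragment 3: offset=10 data="PcZr" -> buffer=??Rt??yfBrPcZr????
Fragment 4: offset=14 data="HDx" -> buffer=??Rt??yfBrPcZrHDx?
Fragment 5: offset=17 data="V" -> buffer=??Rt??yfBrPcZrHDxV
Fragment 6: offset=0 data="jW" -> buffer=jWRt??yfBrPcZrHDxV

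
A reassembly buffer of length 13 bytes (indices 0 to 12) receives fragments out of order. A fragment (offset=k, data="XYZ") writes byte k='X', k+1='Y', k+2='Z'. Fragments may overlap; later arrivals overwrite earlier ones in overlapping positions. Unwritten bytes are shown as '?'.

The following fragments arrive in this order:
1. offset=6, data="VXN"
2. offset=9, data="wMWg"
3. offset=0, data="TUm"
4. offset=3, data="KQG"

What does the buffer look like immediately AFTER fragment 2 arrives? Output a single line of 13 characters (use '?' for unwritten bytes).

Answer: ??????VXNwMWg

Derivation:
Fragment 1: offset=6 data="VXN" -> buffer=??????VXN????
Fragment 2: offset=9 data="wMWg" -> buffer=??????VXNwMWg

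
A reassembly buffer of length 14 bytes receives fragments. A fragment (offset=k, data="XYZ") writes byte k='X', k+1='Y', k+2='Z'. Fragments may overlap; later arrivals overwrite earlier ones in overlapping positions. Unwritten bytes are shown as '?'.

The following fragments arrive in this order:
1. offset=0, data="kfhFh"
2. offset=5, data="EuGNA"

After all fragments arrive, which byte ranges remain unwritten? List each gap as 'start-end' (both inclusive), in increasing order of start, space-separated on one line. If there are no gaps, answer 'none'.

Answer: 10-13

Derivation:
Fragment 1: offset=0 len=5
Fragment 2: offset=5 len=5
Gaps: 10-13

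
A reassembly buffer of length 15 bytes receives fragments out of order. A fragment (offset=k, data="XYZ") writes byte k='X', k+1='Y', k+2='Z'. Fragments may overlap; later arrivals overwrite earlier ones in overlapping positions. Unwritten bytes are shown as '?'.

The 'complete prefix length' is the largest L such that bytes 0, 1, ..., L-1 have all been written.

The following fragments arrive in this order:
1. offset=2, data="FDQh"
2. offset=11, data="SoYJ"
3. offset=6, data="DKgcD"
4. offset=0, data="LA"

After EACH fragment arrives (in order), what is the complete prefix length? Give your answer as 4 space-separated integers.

Fragment 1: offset=2 data="FDQh" -> buffer=??FDQh????????? -> prefix_len=0
Fragment 2: offset=11 data="SoYJ" -> buffer=??FDQh?????SoYJ -> prefix_len=0
Fragment 3: offset=6 data="DKgcD" -> buffer=??FDQhDKgcDSoYJ -> prefix_len=0
Fragment 4: offset=0 data="LA" -> buffer=LAFDQhDKgcDSoYJ -> prefix_len=15

Answer: 0 0 0 15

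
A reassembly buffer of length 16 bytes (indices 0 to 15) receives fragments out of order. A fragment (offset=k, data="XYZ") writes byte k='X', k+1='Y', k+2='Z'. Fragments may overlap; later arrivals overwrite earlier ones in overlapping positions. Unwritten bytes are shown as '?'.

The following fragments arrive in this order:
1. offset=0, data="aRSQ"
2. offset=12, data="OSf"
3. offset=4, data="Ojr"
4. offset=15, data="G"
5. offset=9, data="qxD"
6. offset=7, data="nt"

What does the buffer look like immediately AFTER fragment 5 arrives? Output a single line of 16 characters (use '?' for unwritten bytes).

Fragment 1: offset=0 data="aRSQ" -> buffer=aRSQ????????????
Fragment 2: offset=12 data="OSf" -> buffer=aRSQ????????OSf?
Fragment 3: offset=4 data="Ojr" -> buffer=aRSQOjr?????OSf?
Fragment 4: offset=15 data="G" -> buffer=aRSQOjr?????OSfG
Fragment 5: offset=9 data="qxD" -> buffer=aRSQOjr??qxDOSfG

Answer: aRSQOjr??qxDOSfG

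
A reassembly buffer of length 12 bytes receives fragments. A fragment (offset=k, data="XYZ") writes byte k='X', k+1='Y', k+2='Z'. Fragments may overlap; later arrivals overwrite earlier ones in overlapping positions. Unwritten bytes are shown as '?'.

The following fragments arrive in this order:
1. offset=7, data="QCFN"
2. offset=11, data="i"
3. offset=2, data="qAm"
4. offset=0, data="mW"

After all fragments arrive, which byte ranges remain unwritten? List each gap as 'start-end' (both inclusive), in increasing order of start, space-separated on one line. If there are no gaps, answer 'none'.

Answer: 5-6

Derivation:
Fragment 1: offset=7 len=4
Fragment 2: offset=11 len=1
Fragment 3: offset=2 len=3
Fragment 4: offset=0 len=2
Gaps: 5-6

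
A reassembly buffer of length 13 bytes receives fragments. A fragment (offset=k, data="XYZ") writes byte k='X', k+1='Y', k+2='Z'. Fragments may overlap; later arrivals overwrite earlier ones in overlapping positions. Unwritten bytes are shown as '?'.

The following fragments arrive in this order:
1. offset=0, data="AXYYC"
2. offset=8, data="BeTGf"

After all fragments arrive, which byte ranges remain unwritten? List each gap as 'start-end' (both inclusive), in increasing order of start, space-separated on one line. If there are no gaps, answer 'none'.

Fragment 1: offset=0 len=5
Fragment 2: offset=8 len=5
Gaps: 5-7

Answer: 5-7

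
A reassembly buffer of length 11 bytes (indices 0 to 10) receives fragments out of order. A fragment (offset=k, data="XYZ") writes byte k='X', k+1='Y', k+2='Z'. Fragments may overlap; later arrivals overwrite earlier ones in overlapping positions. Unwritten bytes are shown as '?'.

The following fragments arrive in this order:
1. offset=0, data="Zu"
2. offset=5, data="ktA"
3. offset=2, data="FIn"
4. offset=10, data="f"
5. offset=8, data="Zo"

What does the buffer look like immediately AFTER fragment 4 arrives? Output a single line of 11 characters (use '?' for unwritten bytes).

Answer: ZuFInktA??f

Derivation:
Fragment 1: offset=0 data="Zu" -> buffer=Zu?????????
Fragment 2: offset=5 data="ktA" -> buffer=Zu???ktA???
Fragment 3: offset=2 data="FIn" -> buffer=ZuFInktA???
Fragment 4: offset=10 data="f" -> buffer=ZuFInktA??f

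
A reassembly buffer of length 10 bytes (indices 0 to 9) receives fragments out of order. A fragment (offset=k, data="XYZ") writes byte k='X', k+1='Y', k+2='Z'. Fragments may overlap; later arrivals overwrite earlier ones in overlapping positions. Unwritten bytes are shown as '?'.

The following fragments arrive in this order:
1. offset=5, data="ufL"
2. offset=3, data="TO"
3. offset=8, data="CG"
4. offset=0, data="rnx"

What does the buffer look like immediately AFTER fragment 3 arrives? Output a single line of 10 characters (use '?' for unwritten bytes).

Answer: ???TOufLCG

Derivation:
Fragment 1: offset=5 data="ufL" -> buffer=?????ufL??
Fragment 2: offset=3 data="TO" -> buffer=???TOufL??
Fragment 3: offset=8 data="CG" -> buffer=???TOufLCG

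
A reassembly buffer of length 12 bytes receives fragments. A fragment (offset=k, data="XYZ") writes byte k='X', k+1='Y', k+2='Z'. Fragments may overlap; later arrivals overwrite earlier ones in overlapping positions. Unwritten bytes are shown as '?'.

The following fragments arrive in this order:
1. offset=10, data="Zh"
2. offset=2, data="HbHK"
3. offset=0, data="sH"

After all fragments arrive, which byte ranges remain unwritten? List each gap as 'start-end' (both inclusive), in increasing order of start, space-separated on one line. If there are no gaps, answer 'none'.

Fragment 1: offset=10 len=2
Fragment 2: offset=2 len=4
Fragment 3: offset=0 len=2
Gaps: 6-9

Answer: 6-9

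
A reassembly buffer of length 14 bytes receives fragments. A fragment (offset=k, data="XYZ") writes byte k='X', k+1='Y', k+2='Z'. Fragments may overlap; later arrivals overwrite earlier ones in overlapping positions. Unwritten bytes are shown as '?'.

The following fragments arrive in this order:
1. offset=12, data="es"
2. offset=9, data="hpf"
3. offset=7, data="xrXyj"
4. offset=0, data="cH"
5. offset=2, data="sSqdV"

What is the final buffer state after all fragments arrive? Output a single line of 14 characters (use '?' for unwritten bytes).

Answer: cHsSqdVxrXyjes

Derivation:
Fragment 1: offset=12 data="es" -> buffer=????????????es
Fragment 2: offset=9 data="hpf" -> buffer=?????????hpfes
Fragment 3: offset=7 data="xrXyj" -> buffer=???????xrXyjes
Fragment 4: offset=0 data="cH" -> buffer=cH?????xrXyjes
Fragment 5: offset=2 data="sSqdV" -> buffer=cHsSqdVxrXyjes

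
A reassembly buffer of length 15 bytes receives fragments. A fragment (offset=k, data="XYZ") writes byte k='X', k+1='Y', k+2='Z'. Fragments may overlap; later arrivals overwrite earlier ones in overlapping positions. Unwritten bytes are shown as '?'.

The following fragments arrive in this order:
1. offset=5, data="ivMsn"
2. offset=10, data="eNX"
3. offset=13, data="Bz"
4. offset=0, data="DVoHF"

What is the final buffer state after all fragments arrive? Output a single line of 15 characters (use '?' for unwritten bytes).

Fragment 1: offset=5 data="ivMsn" -> buffer=?????ivMsn?????
Fragment 2: offset=10 data="eNX" -> buffer=?????ivMsneNX??
Fragment 3: offset=13 data="Bz" -> buffer=?????ivMsneNXBz
Fragment 4: offset=0 data="DVoHF" -> buffer=DVoHFivMsneNXBz

Answer: DVoHFivMsneNXBz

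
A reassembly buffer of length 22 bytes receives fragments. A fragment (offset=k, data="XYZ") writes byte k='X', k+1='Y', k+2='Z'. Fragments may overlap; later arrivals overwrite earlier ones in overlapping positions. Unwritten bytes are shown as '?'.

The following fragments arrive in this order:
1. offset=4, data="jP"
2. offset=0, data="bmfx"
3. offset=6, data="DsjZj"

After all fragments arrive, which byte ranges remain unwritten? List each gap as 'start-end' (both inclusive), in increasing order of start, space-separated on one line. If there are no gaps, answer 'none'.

Answer: 11-21

Derivation:
Fragment 1: offset=4 len=2
Fragment 2: offset=0 len=4
Fragment 3: offset=6 len=5
Gaps: 11-21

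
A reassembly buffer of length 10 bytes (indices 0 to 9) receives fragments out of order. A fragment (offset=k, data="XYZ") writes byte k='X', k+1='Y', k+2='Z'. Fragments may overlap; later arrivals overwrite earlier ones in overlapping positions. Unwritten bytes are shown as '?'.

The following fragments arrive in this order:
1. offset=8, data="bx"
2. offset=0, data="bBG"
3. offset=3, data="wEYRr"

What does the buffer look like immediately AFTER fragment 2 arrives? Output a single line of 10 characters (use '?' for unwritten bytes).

Answer: bBG?????bx

Derivation:
Fragment 1: offset=8 data="bx" -> buffer=????????bx
Fragment 2: offset=0 data="bBG" -> buffer=bBG?????bx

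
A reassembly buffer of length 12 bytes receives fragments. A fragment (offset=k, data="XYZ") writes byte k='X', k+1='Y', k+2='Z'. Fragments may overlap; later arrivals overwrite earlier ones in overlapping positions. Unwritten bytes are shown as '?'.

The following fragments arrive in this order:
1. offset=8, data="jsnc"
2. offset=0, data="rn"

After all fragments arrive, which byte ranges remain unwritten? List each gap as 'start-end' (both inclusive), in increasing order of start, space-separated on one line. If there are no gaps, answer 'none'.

Answer: 2-7

Derivation:
Fragment 1: offset=8 len=4
Fragment 2: offset=0 len=2
Gaps: 2-7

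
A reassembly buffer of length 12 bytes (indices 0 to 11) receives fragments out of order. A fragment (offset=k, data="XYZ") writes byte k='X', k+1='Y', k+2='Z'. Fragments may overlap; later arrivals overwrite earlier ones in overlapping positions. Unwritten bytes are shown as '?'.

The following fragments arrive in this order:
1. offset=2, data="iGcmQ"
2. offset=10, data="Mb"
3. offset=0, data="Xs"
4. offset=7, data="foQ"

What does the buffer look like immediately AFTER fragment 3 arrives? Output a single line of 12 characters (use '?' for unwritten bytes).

Fragment 1: offset=2 data="iGcmQ" -> buffer=??iGcmQ?????
Fragment 2: offset=10 data="Mb" -> buffer=??iGcmQ???Mb
Fragment 3: offset=0 data="Xs" -> buffer=XsiGcmQ???Mb

Answer: XsiGcmQ???Mb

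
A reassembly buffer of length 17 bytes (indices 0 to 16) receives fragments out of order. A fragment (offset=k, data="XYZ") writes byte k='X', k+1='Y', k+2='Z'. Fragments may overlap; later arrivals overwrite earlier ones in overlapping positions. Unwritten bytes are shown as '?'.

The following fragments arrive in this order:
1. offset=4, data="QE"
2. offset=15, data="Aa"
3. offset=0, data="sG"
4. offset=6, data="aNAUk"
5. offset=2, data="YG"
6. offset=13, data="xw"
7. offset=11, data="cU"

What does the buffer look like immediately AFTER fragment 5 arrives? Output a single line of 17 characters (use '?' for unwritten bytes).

Fragment 1: offset=4 data="QE" -> buffer=????QE???????????
Fragment 2: offset=15 data="Aa" -> buffer=????QE?????????Aa
Fragment 3: offset=0 data="sG" -> buffer=sG??QE?????????Aa
Fragment 4: offset=6 data="aNAUk" -> buffer=sG??QEaNAUk????Aa
Fragment 5: offset=2 data="YG" -> buffer=sGYGQEaNAUk????Aa

Answer: sGYGQEaNAUk????Aa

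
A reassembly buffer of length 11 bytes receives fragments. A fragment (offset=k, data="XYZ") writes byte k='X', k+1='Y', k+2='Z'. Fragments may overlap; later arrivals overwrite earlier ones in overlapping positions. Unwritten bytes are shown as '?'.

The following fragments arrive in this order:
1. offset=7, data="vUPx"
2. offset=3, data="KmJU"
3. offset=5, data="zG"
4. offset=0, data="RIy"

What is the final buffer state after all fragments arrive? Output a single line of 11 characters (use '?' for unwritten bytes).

Fragment 1: offset=7 data="vUPx" -> buffer=???????vUPx
Fragment 2: offset=3 data="KmJU" -> buffer=???KmJUvUPx
Fragment 3: offset=5 data="zG" -> buffer=???KmzGvUPx
Fragment 4: offset=0 data="RIy" -> buffer=RIyKmzGvUPx

Answer: RIyKmzGvUPx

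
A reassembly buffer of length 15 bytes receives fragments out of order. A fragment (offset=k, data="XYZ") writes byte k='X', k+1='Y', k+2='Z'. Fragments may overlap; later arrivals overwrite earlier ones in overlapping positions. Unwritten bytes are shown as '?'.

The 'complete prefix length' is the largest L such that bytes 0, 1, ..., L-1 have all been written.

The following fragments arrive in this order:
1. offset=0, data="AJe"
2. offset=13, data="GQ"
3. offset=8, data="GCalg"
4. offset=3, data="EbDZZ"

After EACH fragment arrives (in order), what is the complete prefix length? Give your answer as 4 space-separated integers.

Answer: 3 3 3 15

Derivation:
Fragment 1: offset=0 data="AJe" -> buffer=AJe???????????? -> prefix_len=3
Fragment 2: offset=13 data="GQ" -> buffer=AJe??????????GQ -> prefix_len=3
Fragment 3: offset=8 data="GCalg" -> buffer=AJe?????GCalgGQ -> prefix_len=3
Fragment 4: offset=3 data="EbDZZ" -> buffer=AJeEbDZZGCalgGQ -> prefix_len=15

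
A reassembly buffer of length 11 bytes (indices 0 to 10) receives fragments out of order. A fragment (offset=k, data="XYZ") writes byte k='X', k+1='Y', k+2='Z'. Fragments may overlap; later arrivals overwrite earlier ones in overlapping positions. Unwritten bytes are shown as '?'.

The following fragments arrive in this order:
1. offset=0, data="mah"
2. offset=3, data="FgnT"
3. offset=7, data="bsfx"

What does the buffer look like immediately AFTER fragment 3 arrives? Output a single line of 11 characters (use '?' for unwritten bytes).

Fragment 1: offset=0 data="mah" -> buffer=mah????????
Fragment 2: offset=3 data="FgnT" -> buffer=mahFgnT????
Fragment 3: offset=7 data="bsfx" -> buffer=mahFgnTbsfx

Answer: mahFgnTbsfx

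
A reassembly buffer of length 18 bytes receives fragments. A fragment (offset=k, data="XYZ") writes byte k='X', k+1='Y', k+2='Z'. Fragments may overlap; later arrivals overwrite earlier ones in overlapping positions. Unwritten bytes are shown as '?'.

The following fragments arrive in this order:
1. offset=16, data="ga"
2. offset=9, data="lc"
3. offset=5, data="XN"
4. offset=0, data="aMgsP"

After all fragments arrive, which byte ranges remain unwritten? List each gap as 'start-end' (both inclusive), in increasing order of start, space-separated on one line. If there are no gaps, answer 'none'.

Answer: 7-8 11-15

Derivation:
Fragment 1: offset=16 len=2
Fragment 2: offset=9 len=2
Fragment 3: offset=5 len=2
Fragment 4: offset=0 len=5
Gaps: 7-8 11-15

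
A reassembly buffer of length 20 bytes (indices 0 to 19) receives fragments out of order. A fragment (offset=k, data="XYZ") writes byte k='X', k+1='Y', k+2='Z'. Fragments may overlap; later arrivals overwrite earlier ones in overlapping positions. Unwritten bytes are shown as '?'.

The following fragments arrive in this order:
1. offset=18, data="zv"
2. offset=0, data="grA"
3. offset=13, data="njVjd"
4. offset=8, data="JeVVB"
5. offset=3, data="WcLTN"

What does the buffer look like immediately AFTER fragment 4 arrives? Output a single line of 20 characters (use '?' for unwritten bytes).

Answer: grA?????JeVVBnjVjdzv

Derivation:
Fragment 1: offset=18 data="zv" -> buffer=??????????????????zv
Fragment 2: offset=0 data="grA" -> buffer=grA???????????????zv
Fragment 3: offset=13 data="njVjd" -> buffer=grA??????????njVjdzv
Fragment 4: offset=8 data="JeVVB" -> buffer=grA?????JeVVBnjVjdzv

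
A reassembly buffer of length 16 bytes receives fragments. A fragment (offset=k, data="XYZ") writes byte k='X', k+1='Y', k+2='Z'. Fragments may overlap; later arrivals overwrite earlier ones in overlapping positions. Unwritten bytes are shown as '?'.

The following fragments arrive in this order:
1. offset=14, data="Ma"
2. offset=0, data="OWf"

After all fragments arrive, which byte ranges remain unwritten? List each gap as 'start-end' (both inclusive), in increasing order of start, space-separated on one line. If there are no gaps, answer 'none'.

Answer: 3-13

Derivation:
Fragment 1: offset=14 len=2
Fragment 2: offset=0 len=3
Gaps: 3-13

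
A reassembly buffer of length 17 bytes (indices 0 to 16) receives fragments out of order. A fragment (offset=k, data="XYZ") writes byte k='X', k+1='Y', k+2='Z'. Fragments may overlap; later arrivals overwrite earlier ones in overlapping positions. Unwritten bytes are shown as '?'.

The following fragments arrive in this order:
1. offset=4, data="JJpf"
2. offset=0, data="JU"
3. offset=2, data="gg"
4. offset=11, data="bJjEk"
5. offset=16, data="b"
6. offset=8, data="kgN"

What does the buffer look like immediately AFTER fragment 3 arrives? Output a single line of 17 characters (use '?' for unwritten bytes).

Answer: JUggJJpf?????????

Derivation:
Fragment 1: offset=4 data="JJpf" -> buffer=????JJpf?????????
Fragment 2: offset=0 data="JU" -> buffer=JU??JJpf?????????
Fragment 3: offset=2 data="gg" -> buffer=JUggJJpf?????????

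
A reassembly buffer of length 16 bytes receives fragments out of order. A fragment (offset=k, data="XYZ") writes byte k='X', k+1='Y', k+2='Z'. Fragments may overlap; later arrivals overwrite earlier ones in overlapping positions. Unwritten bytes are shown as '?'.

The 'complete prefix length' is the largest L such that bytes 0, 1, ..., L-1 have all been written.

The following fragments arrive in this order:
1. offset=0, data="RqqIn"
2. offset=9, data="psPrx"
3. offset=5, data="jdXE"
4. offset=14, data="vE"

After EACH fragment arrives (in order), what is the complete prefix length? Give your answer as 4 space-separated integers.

Answer: 5 5 14 16

Derivation:
Fragment 1: offset=0 data="RqqIn" -> buffer=RqqIn??????????? -> prefix_len=5
Fragment 2: offset=9 data="psPrx" -> buffer=RqqIn????psPrx?? -> prefix_len=5
Fragment 3: offset=5 data="jdXE" -> buffer=RqqInjdXEpsPrx?? -> prefix_len=14
Fragment 4: offset=14 data="vE" -> buffer=RqqInjdXEpsPrxvE -> prefix_len=16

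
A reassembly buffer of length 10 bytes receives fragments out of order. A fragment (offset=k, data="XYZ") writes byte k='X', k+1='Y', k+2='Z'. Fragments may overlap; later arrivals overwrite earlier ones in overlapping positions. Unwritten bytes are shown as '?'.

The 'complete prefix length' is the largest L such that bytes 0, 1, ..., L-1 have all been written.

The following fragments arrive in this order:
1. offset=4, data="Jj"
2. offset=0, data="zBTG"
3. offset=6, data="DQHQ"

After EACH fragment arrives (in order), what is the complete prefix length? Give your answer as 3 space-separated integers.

Fragment 1: offset=4 data="Jj" -> buffer=????Jj???? -> prefix_len=0
Fragment 2: offset=0 data="zBTG" -> buffer=zBTGJj???? -> prefix_len=6
Fragment 3: offset=6 data="DQHQ" -> buffer=zBTGJjDQHQ -> prefix_len=10

Answer: 0 6 10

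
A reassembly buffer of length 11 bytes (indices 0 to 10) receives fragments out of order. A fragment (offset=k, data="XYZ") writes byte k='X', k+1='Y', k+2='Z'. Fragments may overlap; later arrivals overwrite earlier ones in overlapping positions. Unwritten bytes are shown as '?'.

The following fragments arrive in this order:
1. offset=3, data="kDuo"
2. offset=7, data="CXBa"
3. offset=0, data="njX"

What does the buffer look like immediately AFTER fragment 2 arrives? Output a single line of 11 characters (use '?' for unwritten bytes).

Answer: ???kDuoCXBa

Derivation:
Fragment 1: offset=3 data="kDuo" -> buffer=???kDuo????
Fragment 2: offset=7 data="CXBa" -> buffer=???kDuoCXBa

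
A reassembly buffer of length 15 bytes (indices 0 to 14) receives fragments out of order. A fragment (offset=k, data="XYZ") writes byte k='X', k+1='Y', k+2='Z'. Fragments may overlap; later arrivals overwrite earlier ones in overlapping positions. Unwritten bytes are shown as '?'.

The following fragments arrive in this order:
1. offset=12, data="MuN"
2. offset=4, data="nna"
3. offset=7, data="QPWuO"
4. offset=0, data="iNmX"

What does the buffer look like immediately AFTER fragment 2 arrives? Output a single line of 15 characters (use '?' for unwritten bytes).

Answer: ????nna?????MuN

Derivation:
Fragment 1: offset=12 data="MuN" -> buffer=????????????MuN
Fragment 2: offset=4 data="nna" -> buffer=????nna?????MuN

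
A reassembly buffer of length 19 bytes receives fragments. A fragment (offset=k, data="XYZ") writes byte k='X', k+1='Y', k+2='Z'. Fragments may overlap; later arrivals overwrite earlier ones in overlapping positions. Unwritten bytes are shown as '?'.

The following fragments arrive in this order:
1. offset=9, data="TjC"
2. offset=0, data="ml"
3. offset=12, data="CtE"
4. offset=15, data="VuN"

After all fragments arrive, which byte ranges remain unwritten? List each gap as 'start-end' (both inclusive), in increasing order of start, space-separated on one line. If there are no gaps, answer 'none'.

Answer: 2-8 18-18

Derivation:
Fragment 1: offset=9 len=3
Fragment 2: offset=0 len=2
Fragment 3: offset=12 len=3
Fragment 4: offset=15 len=3
Gaps: 2-8 18-18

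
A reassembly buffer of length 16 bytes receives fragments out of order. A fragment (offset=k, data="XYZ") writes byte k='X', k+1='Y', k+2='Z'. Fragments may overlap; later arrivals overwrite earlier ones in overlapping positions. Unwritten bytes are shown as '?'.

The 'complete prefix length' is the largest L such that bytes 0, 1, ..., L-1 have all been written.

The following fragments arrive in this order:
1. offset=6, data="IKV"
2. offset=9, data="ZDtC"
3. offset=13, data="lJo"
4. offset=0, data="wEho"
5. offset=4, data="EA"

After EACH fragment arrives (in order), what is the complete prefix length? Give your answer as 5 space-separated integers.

Answer: 0 0 0 4 16

Derivation:
Fragment 1: offset=6 data="IKV" -> buffer=??????IKV??????? -> prefix_len=0
Fragment 2: offset=9 data="ZDtC" -> buffer=??????IKVZDtC??? -> prefix_len=0
Fragment 3: offset=13 data="lJo" -> buffer=??????IKVZDtClJo -> prefix_len=0
Fragment 4: offset=0 data="wEho" -> buffer=wEho??IKVZDtClJo -> prefix_len=4
Fragment 5: offset=4 data="EA" -> buffer=wEhoEAIKVZDtClJo -> prefix_len=16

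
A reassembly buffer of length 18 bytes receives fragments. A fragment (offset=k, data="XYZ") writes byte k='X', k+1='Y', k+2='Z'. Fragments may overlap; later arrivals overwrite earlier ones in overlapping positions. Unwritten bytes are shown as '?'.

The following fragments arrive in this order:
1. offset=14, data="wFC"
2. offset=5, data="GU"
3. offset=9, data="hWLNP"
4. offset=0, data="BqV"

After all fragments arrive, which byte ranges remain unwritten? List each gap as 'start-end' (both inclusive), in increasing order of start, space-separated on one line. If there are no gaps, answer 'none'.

Answer: 3-4 7-8 17-17

Derivation:
Fragment 1: offset=14 len=3
Fragment 2: offset=5 len=2
Fragment 3: offset=9 len=5
Fragment 4: offset=0 len=3
Gaps: 3-4 7-8 17-17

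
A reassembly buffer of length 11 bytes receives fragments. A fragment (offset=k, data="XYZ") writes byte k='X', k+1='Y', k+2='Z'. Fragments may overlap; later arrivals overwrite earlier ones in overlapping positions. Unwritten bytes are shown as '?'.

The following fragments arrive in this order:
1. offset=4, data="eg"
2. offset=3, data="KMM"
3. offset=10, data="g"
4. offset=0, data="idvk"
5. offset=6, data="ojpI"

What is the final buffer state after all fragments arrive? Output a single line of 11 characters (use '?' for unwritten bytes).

Answer: idvkMMojpIg

Derivation:
Fragment 1: offset=4 data="eg" -> buffer=????eg?????
Fragment 2: offset=3 data="KMM" -> buffer=???KMM?????
Fragment 3: offset=10 data="g" -> buffer=???KMM????g
Fragment 4: offset=0 data="idvk" -> buffer=idvkMM????g
Fragment 5: offset=6 data="ojpI" -> buffer=idvkMMojpIg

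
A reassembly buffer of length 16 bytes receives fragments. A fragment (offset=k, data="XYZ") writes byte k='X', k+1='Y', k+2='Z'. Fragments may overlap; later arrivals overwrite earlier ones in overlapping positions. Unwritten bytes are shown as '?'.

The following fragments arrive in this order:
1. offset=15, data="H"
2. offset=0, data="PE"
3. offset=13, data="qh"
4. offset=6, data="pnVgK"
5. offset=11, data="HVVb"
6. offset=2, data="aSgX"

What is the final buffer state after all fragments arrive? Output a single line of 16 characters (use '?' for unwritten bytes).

Answer: PEaSgXpnVgKHVVbH

Derivation:
Fragment 1: offset=15 data="H" -> buffer=???????????????H
Fragment 2: offset=0 data="PE" -> buffer=PE?????????????H
Fragment 3: offset=13 data="qh" -> buffer=PE???????????qhH
Fragment 4: offset=6 data="pnVgK" -> buffer=PE????pnVgK??qhH
Fragment 5: offset=11 data="HVVb" -> buffer=PE????pnVgKHVVbH
Fragment 6: offset=2 data="aSgX" -> buffer=PEaSgXpnVgKHVVbH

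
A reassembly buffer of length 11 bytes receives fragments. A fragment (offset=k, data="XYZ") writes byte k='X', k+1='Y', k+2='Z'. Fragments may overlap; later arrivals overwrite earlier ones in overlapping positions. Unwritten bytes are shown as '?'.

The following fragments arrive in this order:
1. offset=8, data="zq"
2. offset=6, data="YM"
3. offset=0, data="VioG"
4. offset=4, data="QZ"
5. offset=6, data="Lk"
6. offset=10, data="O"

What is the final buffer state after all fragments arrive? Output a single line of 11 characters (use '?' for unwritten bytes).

Answer: VioGQZLkzqO

Derivation:
Fragment 1: offset=8 data="zq" -> buffer=????????zq?
Fragment 2: offset=6 data="YM" -> buffer=??????YMzq?
Fragment 3: offset=0 data="VioG" -> buffer=VioG??YMzq?
Fragment 4: offset=4 data="QZ" -> buffer=VioGQZYMzq?
Fragment 5: offset=6 data="Lk" -> buffer=VioGQZLkzq?
Fragment 6: offset=10 data="O" -> buffer=VioGQZLkzqO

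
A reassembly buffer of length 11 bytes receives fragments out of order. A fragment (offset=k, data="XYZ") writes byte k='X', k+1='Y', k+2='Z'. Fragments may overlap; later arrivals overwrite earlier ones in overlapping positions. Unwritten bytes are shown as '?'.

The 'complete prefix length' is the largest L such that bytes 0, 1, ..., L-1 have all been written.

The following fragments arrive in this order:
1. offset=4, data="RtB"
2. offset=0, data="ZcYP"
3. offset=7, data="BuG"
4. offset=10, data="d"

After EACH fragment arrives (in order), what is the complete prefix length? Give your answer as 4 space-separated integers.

Answer: 0 7 10 11

Derivation:
Fragment 1: offset=4 data="RtB" -> buffer=????RtB???? -> prefix_len=0
Fragment 2: offset=0 data="ZcYP" -> buffer=ZcYPRtB???? -> prefix_len=7
Fragment 3: offset=7 data="BuG" -> buffer=ZcYPRtBBuG? -> prefix_len=10
Fragment 4: offset=10 data="d" -> buffer=ZcYPRtBBuGd -> prefix_len=11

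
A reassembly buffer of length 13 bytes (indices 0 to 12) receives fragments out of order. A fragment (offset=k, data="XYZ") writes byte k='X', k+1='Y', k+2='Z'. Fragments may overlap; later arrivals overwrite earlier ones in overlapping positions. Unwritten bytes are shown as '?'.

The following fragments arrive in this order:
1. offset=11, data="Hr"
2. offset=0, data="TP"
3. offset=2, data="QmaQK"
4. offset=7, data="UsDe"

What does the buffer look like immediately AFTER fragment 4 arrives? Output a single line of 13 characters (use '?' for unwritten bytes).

Fragment 1: offset=11 data="Hr" -> buffer=???????????Hr
Fragment 2: offset=0 data="TP" -> buffer=TP?????????Hr
Fragment 3: offset=2 data="QmaQK" -> buffer=TPQmaQK????Hr
Fragment 4: offset=7 data="UsDe" -> buffer=TPQmaQKUsDeHr

Answer: TPQmaQKUsDeHr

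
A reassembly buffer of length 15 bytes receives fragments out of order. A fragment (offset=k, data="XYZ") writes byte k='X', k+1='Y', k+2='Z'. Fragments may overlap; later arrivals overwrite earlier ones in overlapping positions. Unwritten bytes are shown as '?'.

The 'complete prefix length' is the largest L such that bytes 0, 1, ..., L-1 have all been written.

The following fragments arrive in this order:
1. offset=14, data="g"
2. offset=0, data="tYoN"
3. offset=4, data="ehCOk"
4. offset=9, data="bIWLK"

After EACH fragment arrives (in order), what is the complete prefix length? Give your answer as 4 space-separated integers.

Fragment 1: offset=14 data="g" -> buffer=??????????????g -> prefix_len=0
Fragment 2: offset=0 data="tYoN" -> buffer=tYoN??????????g -> prefix_len=4
Fragment 3: offset=4 data="ehCOk" -> buffer=tYoNehCOk?????g -> prefix_len=9
Fragment 4: offset=9 data="bIWLK" -> buffer=tYoNehCOkbIWLKg -> prefix_len=15

Answer: 0 4 9 15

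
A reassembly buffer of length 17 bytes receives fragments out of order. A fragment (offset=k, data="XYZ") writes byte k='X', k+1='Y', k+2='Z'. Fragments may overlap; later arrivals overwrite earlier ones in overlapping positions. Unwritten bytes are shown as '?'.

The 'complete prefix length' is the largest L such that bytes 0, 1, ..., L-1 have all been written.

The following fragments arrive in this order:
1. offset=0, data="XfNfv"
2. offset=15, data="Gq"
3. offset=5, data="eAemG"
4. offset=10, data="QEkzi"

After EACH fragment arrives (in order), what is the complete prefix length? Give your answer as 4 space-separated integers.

Answer: 5 5 10 17

Derivation:
Fragment 1: offset=0 data="XfNfv" -> buffer=XfNfv???????????? -> prefix_len=5
Fragment 2: offset=15 data="Gq" -> buffer=XfNfv??????????Gq -> prefix_len=5
Fragment 3: offset=5 data="eAemG" -> buffer=XfNfveAemG?????Gq -> prefix_len=10
Fragment 4: offset=10 data="QEkzi" -> buffer=XfNfveAemGQEkziGq -> prefix_len=17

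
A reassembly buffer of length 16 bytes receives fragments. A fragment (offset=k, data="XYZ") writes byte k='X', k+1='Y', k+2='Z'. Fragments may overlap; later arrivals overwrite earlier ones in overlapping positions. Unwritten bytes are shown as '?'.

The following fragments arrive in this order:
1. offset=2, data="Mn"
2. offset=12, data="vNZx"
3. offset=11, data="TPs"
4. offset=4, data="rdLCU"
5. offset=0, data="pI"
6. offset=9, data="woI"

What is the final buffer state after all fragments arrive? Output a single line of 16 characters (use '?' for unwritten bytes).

Answer: pIMnrdLCUwoIPsZx

Derivation:
Fragment 1: offset=2 data="Mn" -> buffer=??Mn????????????
Fragment 2: offset=12 data="vNZx" -> buffer=??Mn????????vNZx
Fragment 3: offset=11 data="TPs" -> buffer=??Mn???????TPsZx
Fragment 4: offset=4 data="rdLCU" -> buffer=??MnrdLCU??TPsZx
Fragment 5: offset=0 data="pI" -> buffer=pIMnrdLCU??TPsZx
Fragment 6: offset=9 data="woI" -> buffer=pIMnrdLCUwoIPsZx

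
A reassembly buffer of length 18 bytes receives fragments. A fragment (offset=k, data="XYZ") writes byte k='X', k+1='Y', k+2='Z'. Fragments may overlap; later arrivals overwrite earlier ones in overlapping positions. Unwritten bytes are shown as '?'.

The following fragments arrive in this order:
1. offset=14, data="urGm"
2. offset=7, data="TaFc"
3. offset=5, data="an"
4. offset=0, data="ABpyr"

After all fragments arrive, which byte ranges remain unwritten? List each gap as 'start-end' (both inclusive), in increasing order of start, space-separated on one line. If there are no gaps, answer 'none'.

Fragment 1: offset=14 len=4
Fragment 2: offset=7 len=4
Fragment 3: offset=5 len=2
Fragment 4: offset=0 len=5
Gaps: 11-13

Answer: 11-13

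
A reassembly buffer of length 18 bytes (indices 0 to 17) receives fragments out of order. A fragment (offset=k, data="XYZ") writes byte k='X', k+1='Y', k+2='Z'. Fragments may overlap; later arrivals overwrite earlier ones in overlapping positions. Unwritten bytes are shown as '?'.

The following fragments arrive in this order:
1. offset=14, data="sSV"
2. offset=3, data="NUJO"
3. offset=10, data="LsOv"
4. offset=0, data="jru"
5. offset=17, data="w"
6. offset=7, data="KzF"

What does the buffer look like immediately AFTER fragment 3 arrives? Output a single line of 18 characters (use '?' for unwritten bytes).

Answer: ???NUJO???LsOvsSV?

Derivation:
Fragment 1: offset=14 data="sSV" -> buffer=??????????????sSV?
Fragment 2: offset=3 data="NUJO" -> buffer=???NUJO???????sSV?
Fragment 3: offset=10 data="LsOv" -> buffer=???NUJO???LsOvsSV?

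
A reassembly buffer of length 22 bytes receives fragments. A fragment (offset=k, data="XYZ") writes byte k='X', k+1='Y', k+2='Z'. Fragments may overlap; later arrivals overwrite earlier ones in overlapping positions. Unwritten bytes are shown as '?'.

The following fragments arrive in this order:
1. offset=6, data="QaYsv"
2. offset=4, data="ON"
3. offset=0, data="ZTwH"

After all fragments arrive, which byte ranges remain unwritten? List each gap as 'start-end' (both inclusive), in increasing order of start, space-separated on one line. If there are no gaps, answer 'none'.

Answer: 11-21

Derivation:
Fragment 1: offset=6 len=5
Fragment 2: offset=4 len=2
Fragment 3: offset=0 len=4
Gaps: 11-21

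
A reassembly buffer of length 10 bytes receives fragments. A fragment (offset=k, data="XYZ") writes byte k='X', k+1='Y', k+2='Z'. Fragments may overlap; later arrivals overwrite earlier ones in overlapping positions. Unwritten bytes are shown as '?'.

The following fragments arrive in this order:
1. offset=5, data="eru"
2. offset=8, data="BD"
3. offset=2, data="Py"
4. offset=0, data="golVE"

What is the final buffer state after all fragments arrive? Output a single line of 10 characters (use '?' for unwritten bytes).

Fragment 1: offset=5 data="eru" -> buffer=?????eru??
Fragment 2: offset=8 data="BD" -> buffer=?????eruBD
Fragment 3: offset=2 data="Py" -> buffer=??Py?eruBD
Fragment 4: offset=0 data="golVE" -> buffer=golVEeruBD

Answer: golVEeruBD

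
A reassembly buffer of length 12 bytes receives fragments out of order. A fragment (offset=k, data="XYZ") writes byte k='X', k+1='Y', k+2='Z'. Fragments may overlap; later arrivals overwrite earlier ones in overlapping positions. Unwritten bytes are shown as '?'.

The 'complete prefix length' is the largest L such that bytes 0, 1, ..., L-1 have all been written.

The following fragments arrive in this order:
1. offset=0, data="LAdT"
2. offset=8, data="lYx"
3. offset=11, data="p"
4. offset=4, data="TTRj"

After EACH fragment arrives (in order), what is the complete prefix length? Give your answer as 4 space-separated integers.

Answer: 4 4 4 12

Derivation:
Fragment 1: offset=0 data="LAdT" -> buffer=LAdT???????? -> prefix_len=4
Fragment 2: offset=8 data="lYx" -> buffer=LAdT????lYx? -> prefix_len=4
Fragment 3: offset=11 data="p" -> buffer=LAdT????lYxp -> prefix_len=4
Fragment 4: offset=4 data="TTRj" -> buffer=LAdTTTRjlYxp -> prefix_len=12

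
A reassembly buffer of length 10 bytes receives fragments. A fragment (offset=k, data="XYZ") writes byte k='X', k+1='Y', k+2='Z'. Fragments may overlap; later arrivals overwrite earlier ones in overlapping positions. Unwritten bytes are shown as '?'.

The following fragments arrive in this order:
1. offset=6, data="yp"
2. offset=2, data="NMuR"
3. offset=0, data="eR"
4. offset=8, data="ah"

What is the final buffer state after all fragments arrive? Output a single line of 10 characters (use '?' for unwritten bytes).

Answer: eRNMuRypah

Derivation:
Fragment 1: offset=6 data="yp" -> buffer=??????yp??
Fragment 2: offset=2 data="NMuR" -> buffer=??NMuRyp??
Fragment 3: offset=0 data="eR" -> buffer=eRNMuRyp??
Fragment 4: offset=8 data="ah" -> buffer=eRNMuRypah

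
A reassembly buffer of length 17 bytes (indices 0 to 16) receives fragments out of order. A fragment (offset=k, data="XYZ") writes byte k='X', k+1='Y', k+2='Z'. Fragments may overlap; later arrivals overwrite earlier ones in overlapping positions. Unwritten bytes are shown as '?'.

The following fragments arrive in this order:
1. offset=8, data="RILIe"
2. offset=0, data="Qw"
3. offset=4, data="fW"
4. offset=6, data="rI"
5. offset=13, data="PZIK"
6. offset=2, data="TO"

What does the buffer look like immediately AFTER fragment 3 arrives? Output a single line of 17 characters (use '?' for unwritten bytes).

Fragment 1: offset=8 data="RILIe" -> buffer=????????RILIe????
Fragment 2: offset=0 data="Qw" -> buffer=Qw??????RILIe????
Fragment 3: offset=4 data="fW" -> buffer=Qw??fW??RILIe????

Answer: Qw??fW??RILIe????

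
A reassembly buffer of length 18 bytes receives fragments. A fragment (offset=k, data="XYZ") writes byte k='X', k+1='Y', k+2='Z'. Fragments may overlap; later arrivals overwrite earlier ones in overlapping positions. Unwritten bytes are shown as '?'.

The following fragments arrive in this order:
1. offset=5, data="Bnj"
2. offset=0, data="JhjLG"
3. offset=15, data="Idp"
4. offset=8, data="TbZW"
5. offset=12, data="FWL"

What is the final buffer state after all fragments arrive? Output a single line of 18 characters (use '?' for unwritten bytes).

Fragment 1: offset=5 data="Bnj" -> buffer=?????Bnj??????????
Fragment 2: offset=0 data="JhjLG" -> buffer=JhjLGBnj??????????
Fragment 3: offset=15 data="Idp" -> buffer=JhjLGBnj???????Idp
Fragment 4: offset=8 data="TbZW" -> buffer=JhjLGBnjTbZW???Idp
Fragment 5: offset=12 data="FWL" -> buffer=JhjLGBnjTbZWFWLIdp

Answer: JhjLGBnjTbZWFWLIdp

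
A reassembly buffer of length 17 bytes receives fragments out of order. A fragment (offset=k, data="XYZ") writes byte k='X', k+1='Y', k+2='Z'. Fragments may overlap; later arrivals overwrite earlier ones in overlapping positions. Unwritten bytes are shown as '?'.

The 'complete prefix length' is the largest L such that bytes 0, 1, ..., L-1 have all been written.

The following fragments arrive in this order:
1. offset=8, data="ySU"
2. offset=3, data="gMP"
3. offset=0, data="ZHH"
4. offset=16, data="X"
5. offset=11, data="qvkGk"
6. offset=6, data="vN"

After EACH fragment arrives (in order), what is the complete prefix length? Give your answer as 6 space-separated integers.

Answer: 0 0 6 6 6 17

Derivation:
Fragment 1: offset=8 data="ySU" -> buffer=????????ySU?????? -> prefix_len=0
Fragment 2: offset=3 data="gMP" -> buffer=???gMP??ySU?????? -> prefix_len=0
Fragment 3: offset=0 data="ZHH" -> buffer=ZHHgMP??ySU?????? -> prefix_len=6
Fragment 4: offset=16 data="X" -> buffer=ZHHgMP??ySU?????X -> prefix_len=6
Fragment 5: offset=11 data="qvkGk" -> buffer=ZHHgMP??ySUqvkGkX -> prefix_len=6
Fragment 6: offset=6 data="vN" -> buffer=ZHHgMPvNySUqvkGkX -> prefix_len=17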